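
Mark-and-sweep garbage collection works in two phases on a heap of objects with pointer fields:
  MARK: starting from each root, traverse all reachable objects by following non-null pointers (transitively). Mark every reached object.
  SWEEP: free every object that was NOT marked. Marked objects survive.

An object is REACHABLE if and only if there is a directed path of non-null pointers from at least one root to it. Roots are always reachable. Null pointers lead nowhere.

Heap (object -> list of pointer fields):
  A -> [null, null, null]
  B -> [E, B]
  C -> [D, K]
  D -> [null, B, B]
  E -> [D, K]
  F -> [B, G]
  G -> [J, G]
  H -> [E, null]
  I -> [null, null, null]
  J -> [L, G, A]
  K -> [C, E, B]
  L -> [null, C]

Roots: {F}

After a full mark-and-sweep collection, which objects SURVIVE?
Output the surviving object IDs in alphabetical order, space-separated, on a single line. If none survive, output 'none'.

Answer: A B C D E F G J K L

Derivation:
Roots: F
Mark F: refs=B G, marked=F
Mark B: refs=E B, marked=B F
Mark G: refs=J G, marked=B F G
Mark E: refs=D K, marked=B E F G
Mark J: refs=L G A, marked=B E F G J
Mark D: refs=null B B, marked=B D E F G J
Mark K: refs=C E B, marked=B D E F G J K
Mark L: refs=null C, marked=B D E F G J K L
Mark A: refs=null null null, marked=A B D E F G J K L
Mark C: refs=D K, marked=A B C D E F G J K L
Unmarked (collected): H I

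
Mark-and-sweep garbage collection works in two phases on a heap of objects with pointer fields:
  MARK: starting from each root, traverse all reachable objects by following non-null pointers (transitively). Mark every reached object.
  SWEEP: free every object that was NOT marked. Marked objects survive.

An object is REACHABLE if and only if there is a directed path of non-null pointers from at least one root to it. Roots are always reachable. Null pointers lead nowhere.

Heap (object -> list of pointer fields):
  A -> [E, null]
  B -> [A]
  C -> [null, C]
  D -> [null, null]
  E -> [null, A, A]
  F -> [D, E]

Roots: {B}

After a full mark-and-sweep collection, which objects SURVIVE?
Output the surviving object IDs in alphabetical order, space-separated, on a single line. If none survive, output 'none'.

Answer: A B E

Derivation:
Roots: B
Mark B: refs=A, marked=B
Mark A: refs=E null, marked=A B
Mark E: refs=null A A, marked=A B E
Unmarked (collected): C D F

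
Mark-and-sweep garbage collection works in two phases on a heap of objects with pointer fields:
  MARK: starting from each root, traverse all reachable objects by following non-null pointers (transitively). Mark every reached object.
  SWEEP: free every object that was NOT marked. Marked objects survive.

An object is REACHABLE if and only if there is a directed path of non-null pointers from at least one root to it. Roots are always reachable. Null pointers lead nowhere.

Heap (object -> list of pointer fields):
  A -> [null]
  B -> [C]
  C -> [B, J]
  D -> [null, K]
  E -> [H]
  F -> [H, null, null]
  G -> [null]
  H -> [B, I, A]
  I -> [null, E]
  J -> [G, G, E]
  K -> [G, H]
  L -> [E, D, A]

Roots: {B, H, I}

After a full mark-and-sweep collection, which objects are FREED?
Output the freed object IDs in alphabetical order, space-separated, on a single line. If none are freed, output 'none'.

Roots: B H I
Mark B: refs=C, marked=B
Mark H: refs=B I A, marked=B H
Mark I: refs=null E, marked=B H I
Mark C: refs=B J, marked=B C H I
Mark A: refs=null, marked=A B C H I
Mark E: refs=H, marked=A B C E H I
Mark J: refs=G G E, marked=A B C E H I J
Mark G: refs=null, marked=A B C E G H I J
Unmarked (collected): D F K L

Answer: D F K L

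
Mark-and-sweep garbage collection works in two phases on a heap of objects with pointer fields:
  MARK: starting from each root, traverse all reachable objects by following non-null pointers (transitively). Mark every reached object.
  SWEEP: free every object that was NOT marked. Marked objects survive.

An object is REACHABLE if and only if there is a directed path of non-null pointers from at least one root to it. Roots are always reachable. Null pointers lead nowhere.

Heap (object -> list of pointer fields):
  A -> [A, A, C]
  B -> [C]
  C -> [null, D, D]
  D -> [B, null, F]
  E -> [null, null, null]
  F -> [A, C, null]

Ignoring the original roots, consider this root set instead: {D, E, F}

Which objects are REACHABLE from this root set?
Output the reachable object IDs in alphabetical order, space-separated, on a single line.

Answer: A B C D E F

Derivation:
Roots: D E F
Mark D: refs=B null F, marked=D
Mark E: refs=null null null, marked=D E
Mark F: refs=A C null, marked=D E F
Mark B: refs=C, marked=B D E F
Mark A: refs=A A C, marked=A B D E F
Mark C: refs=null D D, marked=A B C D E F
Unmarked (collected): (none)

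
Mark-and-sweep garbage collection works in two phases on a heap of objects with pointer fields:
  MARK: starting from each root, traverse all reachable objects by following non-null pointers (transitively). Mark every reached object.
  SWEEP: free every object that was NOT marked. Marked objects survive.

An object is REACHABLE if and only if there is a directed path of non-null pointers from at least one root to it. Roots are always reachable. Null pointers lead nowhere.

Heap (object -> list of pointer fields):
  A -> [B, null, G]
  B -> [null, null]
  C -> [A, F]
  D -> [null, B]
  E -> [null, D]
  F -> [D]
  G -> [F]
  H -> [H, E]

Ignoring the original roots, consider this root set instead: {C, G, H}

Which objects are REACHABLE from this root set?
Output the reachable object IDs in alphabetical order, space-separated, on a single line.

Roots: C G H
Mark C: refs=A F, marked=C
Mark G: refs=F, marked=C G
Mark H: refs=H E, marked=C G H
Mark A: refs=B null G, marked=A C G H
Mark F: refs=D, marked=A C F G H
Mark E: refs=null D, marked=A C E F G H
Mark B: refs=null null, marked=A B C E F G H
Mark D: refs=null B, marked=A B C D E F G H
Unmarked (collected): (none)

Answer: A B C D E F G H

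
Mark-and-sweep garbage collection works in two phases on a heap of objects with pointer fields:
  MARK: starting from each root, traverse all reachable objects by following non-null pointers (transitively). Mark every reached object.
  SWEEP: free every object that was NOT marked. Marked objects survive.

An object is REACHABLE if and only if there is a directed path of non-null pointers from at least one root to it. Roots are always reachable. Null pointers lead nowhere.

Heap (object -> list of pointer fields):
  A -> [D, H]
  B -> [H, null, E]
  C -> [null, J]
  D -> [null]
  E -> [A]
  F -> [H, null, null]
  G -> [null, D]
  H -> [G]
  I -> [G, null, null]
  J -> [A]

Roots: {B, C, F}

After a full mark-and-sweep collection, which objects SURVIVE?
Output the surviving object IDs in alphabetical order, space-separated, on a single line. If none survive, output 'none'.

Answer: A B C D E F G H J

Derivation:
Roots: B C F
Mark B: refs=H null E, marked=B
Mark C: refs=null J, marked=B C
Mark F: refs=H null null, marked=B C F
Mark H: refs=G, marked=B C F H
Mark E: refs=A, marked=B C E F H
Mark J: refs=A, marked=B C E F H J
Mark G: refs=null D, marked=B C E F G H J
Mark A: refs=D H, marked=A B C E F G H J
Mark D: refs=null, marked=A B C D E F G H J
Unmarked (collected): I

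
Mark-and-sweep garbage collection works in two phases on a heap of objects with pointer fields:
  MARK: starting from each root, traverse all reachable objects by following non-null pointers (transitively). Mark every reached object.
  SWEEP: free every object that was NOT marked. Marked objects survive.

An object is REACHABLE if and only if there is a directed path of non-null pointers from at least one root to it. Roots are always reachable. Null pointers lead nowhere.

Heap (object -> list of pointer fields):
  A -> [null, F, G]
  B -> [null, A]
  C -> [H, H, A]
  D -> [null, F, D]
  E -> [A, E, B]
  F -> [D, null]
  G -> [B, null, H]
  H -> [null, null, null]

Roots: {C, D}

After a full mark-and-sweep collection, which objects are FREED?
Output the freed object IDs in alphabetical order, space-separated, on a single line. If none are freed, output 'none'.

Roots: C D
Mark C: refs=H H A, marked=C
Mark D: refs=null F D, marked=C D
Mark H: refs=null null null, marked=C D H
Mark A: refs=null F G, marked=A C D H
Mark F: refs=D null, marked=A C D F H
Mark G: refs=B null H, marked=A C D F G H
Mark B: refs=null A, marked=A B C D F G H
Unmarked (collected): E

Answer: E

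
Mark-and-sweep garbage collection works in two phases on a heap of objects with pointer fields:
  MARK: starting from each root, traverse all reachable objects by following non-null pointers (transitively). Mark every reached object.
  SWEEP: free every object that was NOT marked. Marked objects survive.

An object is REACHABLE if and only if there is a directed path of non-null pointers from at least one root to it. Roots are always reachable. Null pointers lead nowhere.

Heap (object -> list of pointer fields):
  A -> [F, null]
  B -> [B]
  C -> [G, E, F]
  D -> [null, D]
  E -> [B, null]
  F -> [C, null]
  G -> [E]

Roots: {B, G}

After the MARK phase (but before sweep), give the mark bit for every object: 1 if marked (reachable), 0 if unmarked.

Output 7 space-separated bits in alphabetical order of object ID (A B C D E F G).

Answer: 0 1 0 0 1 0 1

Derivation:
Roots: B G
Mark B: refs=B, marked=B
Mark G: refs=E, marked=B G
Mark E: refs=B null, marked=B E G
Unmarked (collected): A C D F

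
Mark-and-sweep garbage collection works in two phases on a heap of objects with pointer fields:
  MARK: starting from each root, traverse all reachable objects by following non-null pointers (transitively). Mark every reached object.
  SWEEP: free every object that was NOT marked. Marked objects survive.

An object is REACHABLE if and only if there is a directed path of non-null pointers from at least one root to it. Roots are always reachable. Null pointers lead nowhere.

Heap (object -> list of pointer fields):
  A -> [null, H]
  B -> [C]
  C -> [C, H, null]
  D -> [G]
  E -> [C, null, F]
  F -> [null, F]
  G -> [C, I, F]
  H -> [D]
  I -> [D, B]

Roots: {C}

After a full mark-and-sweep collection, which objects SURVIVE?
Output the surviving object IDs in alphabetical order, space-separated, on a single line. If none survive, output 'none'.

Roots: C
Mark C: refs=C H null, marked=C
Mark H: refs=D, marked=C H
Mark D: refs=G, marked=C D H
Mark G: refs=C I F, marked=C D G H
Mark I: refs=D B, marked=C D G H I
Mark F: refs=null F, marked=C D F G H I
Mark B: refs=C, marked=B C D F G H I
Unmarked (collected): A E

Answer: B C D F G H I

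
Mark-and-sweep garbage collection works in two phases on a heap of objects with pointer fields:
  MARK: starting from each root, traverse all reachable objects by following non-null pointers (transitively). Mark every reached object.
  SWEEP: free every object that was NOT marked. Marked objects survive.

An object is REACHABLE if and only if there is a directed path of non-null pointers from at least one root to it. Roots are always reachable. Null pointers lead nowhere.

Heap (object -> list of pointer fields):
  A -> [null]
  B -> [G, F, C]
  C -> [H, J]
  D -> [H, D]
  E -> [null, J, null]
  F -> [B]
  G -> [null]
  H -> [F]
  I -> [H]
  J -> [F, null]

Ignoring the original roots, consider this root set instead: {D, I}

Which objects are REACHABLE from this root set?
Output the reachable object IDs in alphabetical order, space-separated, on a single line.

Roots: D I
Mark D: refs=H D, marked=D
Mark I: refs=H, marked=D I
Mark H: refs=F, marked=D H I
Mark F: refs=B, marked=D F H I
Mark B: refs=G F C, marked=B D F H I
Mark G: refs=null, marked=B D F G H I
Mark C: refs=H J, marked=B C D F G H I
Mark J: refs=F null, marked=B C D F G H I J
Unmarked (collected): A E

Answer: B C D F G H I J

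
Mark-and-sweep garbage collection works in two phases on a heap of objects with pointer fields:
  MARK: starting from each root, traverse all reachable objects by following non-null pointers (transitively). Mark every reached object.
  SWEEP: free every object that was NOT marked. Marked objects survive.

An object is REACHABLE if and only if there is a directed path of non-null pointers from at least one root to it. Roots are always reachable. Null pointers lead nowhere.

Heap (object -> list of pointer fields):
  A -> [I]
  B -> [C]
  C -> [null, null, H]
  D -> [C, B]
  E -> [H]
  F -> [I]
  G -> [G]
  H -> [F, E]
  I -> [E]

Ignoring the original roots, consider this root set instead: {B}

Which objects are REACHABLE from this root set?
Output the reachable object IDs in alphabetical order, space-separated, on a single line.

Roots: B
Mark B: refs=C, marked=B
Mark C: refs=null null H, marked=B C
Mark H: refs=F E, marked=B C H
Mark F: refs=I, marked=B C F H
Mark E: refs=H, marked=B C E F H
Mark I: refs=E, marked=B C E F H I
Unmarked (collected): A D G

Answer: B C E F H I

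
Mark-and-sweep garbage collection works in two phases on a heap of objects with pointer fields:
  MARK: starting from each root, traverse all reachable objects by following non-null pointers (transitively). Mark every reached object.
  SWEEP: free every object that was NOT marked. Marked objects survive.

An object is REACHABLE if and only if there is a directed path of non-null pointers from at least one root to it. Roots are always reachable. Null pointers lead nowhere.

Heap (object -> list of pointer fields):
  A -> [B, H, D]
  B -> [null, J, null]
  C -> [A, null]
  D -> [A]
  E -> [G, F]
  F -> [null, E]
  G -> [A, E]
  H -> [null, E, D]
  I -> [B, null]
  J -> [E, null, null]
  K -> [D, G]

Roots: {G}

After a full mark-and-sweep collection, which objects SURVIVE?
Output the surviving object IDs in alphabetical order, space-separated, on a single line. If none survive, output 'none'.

Answer: A B D E F G H J

Derivation:
Roots: G
Mark G: refs=A E, marked=G
Mark A: refs=B H D, marked=A G
Mark E: refs=G F, marked=A E G
Mark B: refs=null J null, marked=A B E G
Mark H: refs=null E D, marked=A B E G H
Mark D: refs=A, marked=A B D E G H
Mark F: refs=null E, marked=A B D E F G H
Mark J: refs=E null null, marked=A B D E F G H J
Unmarked (collected): C I K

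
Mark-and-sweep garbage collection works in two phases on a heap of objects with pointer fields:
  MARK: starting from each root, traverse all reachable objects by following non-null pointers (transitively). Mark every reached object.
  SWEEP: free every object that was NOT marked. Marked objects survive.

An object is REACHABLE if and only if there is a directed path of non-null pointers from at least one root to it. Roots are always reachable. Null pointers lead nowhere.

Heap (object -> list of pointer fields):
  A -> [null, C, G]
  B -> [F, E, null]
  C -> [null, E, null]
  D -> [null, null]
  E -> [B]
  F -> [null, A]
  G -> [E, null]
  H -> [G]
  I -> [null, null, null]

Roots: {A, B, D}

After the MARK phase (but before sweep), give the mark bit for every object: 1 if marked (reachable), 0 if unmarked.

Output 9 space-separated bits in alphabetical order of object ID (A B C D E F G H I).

Answer: 1 1 1 1 1 1 1 0 0

Derivation:
Roots: A B D
Mark A: refs=null C G, marked=A
Mark B: refs=F E null, marked=A B
Mark D: refs=null null, marked=A B D
Mark C: refs=null E null, marked=A B C D
Mark G: refs=E null, marked=A B C D G
Mark F: refs=null A, marked=A B C D F G
Mark E: refs=B, marked=A B C D E F G
Unmarked (collected): H I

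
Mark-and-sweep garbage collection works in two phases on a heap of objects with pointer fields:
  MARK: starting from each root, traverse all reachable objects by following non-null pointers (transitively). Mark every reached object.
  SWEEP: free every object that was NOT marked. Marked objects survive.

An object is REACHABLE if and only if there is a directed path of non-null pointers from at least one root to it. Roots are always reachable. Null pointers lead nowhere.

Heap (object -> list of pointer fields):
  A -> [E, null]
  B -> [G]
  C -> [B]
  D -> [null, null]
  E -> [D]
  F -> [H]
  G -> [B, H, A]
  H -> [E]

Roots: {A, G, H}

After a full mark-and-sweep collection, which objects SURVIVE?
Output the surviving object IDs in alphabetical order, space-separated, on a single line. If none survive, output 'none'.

Answer: A B D E G H

Derivation:
Roots: A G H
Mark A: refs=E null, marked=A
Mark G: refs=B H A, marked=A G
Mark H: refs=E, marked=A G H
Mark E: refs=D, marked=A E G H
Mark B: refs=G, marked=A B E G H
Mark D: refs=null null, marked=A B D E G H
Unmarked (collected): C F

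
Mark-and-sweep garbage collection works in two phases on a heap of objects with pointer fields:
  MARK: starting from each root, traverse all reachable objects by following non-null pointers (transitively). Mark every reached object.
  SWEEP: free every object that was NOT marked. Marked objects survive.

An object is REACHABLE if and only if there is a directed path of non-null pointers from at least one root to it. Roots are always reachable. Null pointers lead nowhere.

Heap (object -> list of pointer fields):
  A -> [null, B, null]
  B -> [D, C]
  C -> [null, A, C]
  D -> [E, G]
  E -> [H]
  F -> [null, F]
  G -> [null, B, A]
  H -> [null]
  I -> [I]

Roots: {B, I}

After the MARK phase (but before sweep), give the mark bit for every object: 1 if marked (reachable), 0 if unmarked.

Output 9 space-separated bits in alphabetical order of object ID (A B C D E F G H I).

Roots: B I
Mark B: refs=D C, marked=B
Mark I: refs=I, marked=B I
Mark D: refs=E G, marked=B D I
Mark C: refs=null A C, marked=B C D I
Mark E: refs=H, marked=B C D E I
Mark G: refs=null B A, marked=B C D E G I
Mark A: refs=null B null, marked=A B C D E G I
Mark H: refs=null, marked=A B C D E G H I
Unmarked (collected): F

Answer: 1 1 1 1 1 0 1 1 1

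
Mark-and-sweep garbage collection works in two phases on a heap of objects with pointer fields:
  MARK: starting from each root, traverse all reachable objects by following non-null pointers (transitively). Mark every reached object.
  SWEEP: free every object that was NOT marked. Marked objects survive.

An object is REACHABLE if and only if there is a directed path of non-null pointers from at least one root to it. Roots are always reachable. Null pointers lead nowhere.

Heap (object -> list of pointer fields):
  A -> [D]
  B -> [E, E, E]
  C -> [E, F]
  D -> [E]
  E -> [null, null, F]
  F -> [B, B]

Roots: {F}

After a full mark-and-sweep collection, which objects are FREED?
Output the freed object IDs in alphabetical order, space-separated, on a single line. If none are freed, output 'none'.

Roots: F
Mark F: refs=B B, marked=F
Mark B: refs=E E E, marked=B F
Mark E: refs=null null F, marked=B E F
Unmarked (collected): A C D

Answer: A C D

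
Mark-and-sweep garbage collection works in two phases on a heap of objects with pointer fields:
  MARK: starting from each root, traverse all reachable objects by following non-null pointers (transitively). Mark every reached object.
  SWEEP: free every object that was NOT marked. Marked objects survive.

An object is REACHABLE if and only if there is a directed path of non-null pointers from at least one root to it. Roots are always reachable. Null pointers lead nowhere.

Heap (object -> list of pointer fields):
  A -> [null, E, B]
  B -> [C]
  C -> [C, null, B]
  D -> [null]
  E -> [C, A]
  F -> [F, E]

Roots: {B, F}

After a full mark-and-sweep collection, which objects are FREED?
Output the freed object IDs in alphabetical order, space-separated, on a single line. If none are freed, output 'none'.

Roots: B F
Mark B: refs=C, marked=B
Mark F: refs=F E, marked=B F
Mark C: refs=C null B, marked=B C F
Mark E: refs=C A, marked=B C E F
Mark A: refs=null E B, marked=A B C E F
Unmarked (collected): D

Answer: D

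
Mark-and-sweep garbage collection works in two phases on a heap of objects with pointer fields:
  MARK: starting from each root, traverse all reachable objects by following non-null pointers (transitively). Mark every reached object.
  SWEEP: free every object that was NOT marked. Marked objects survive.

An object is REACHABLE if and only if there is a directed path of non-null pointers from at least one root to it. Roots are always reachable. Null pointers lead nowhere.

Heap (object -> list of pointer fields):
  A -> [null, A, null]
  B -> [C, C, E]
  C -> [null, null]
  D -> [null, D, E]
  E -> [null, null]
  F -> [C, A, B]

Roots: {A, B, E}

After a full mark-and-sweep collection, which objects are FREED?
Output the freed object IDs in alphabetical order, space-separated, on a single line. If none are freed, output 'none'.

Roots: A B E
Mark A: refs=null A null, marked=A
Mark B: refs=C C E, marked=A B
Mark E: refs=null null, marked=A B E
Mark C: refs=null null, marked=A B C E
Unmarked (collected): D F

Answer: D F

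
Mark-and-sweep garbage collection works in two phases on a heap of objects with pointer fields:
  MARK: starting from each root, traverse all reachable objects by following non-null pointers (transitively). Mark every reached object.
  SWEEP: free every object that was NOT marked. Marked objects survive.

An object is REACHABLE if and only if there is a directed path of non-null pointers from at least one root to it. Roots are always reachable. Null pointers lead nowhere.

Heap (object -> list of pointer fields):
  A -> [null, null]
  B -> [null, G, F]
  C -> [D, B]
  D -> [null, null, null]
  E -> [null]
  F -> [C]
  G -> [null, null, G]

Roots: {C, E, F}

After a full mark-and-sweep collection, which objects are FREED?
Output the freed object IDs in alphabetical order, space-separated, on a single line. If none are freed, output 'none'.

Roots: C E F
Mark C: refs=D B, marked=C
Mark E: refs=null, marked=C E
Mark F: refs=C, marked=C E F
Mark D: refs=null null null, marked=C D E F
Mark B: refs=null G F, marked=B C D E F
Mark G: refs=null null G, marked=B C D E F G
Unmarked (collected): A

Answer: A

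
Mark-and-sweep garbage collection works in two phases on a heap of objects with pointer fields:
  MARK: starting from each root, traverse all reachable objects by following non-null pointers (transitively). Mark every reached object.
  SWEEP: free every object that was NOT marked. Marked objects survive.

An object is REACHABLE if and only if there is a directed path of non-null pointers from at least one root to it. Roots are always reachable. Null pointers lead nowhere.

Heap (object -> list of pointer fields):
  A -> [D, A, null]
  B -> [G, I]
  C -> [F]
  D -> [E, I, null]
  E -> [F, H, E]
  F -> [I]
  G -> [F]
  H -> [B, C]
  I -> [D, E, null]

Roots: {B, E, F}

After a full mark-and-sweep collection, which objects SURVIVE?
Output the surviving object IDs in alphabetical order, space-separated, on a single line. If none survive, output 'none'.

Answer: B C D E F G H I

Derivation:
Roots: B E F
Mark B: refs=G I, marked=B
Mark E: refs=F H E, marked=B E
Mark F: refs=I, marked=B E F
Mark G: refs=F, marked=B E F G
Mark I: refs=D E null, marked=B E F G I
Mark H: refs=B C, marked=B E F G H I
Mark D: refs=E I null, marked=B D E F G H I
Mark C: refs=F, marked=B C D E F G H I
Unmarked (collected): A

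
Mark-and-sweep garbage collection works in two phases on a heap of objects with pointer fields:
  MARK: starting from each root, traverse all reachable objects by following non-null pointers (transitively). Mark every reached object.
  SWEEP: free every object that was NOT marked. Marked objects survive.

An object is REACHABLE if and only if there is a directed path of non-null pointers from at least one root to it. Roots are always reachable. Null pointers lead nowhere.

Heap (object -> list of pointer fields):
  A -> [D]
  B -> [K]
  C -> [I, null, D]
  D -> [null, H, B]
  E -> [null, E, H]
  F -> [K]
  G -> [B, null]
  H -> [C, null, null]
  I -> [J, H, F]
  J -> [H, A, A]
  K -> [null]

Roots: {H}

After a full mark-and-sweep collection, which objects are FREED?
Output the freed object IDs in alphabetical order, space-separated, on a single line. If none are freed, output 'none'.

Roots: H
Mark H: refs=C null null, marked=H
Mark C: refs=I null D, marked=C H
Mark I: refs=J H F, marked=C H I
Mark D: refs=null H B, marked=C D H I
Mark J: refs=H A A, marked=C D H I J
Mark F: refs=K, marked=C D F H I J
Mark B: refs=K, marked=B C D F H I J
Mark A: refs=D, marked=A B C D F H I J
Mark K: refs=null, marked=A B C D F H I J K
Unmarked (collected): E G

Answer: E G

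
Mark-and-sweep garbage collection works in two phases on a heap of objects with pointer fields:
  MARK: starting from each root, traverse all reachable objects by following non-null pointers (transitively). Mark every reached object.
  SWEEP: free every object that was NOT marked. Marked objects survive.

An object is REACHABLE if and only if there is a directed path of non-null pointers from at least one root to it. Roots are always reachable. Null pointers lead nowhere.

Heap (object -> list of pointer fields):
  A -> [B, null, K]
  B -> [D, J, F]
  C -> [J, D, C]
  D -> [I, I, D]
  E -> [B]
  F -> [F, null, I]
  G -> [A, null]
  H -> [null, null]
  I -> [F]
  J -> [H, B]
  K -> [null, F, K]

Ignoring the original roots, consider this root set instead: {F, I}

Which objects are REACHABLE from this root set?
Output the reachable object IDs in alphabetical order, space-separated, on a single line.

Answer: F I

Derivation:
Roots: F I
Mark F: refs=F null I, marked=F
Mark I: refs=F, marked=F I
Unmarked (collected): A B C D E G H J K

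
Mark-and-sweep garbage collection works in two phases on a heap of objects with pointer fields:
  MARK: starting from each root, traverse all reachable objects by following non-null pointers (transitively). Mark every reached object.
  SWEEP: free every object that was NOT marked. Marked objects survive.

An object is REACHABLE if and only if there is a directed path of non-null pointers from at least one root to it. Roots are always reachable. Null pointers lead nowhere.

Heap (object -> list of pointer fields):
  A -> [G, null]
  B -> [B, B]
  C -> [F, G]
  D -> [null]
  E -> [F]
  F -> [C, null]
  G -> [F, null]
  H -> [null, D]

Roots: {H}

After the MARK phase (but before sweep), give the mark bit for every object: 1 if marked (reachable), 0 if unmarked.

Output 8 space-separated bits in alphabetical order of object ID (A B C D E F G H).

Answer: 0 0 0 1 0 0 0 1

Derivation:
Roots: H
Mark H: refs=null D, marked=H
Mark D: refs=null, marked=D H
Unmarked (collected): A B C E F G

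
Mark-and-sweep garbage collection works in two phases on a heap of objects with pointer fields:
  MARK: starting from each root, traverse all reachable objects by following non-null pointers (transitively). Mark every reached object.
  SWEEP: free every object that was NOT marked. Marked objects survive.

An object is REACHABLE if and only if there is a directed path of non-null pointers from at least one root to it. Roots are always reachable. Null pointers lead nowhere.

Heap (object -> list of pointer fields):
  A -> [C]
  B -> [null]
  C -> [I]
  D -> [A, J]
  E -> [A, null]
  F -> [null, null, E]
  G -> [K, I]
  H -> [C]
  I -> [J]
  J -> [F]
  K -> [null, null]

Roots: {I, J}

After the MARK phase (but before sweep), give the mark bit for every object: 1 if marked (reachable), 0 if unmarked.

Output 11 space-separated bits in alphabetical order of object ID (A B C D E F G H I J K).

Roots: I J
Mark I: refs=J, marked=I
Mark J: refs=F, marked=I J
Mark F: refs=null null E, marked=F I J
Mark E: refs=A null, marked=E F I J
Mark A: refs=C, marked=A E F I J
Mark C: refs=I, marked=A C E F I J
Unmarked (collected): B D G H K

Answer: 1 0 1 0 1 1 0 0 1 1 0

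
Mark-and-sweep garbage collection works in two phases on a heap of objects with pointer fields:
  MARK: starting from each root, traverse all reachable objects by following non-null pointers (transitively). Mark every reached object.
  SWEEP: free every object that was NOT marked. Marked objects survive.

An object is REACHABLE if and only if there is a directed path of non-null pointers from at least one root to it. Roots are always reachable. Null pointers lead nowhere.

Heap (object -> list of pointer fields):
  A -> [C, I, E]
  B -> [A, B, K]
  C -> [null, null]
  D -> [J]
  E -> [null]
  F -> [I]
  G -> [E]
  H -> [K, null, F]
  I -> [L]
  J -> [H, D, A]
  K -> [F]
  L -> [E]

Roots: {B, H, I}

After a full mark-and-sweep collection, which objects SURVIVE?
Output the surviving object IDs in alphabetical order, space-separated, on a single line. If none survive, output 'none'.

Roots: B H I
Mark B: refs=A B K, marked=B
Mark H: refs=K null F, marked=B H
Mark I: refs=L, marked=B H I
Mark A: refs=C I E, marked=A B H I
Mark K: refs=F, marked=A B H I K
Mark F: refs=I, marked=A B F H I K
Mark L: refs=E, marked=A B F H I K L
Mark C: refs=null null, marked=A B C F H I K L
Mark E: refs=null, marked=A B C E F H I K L
Unmarked (collected): D G J

Answer: A B C E F H I K L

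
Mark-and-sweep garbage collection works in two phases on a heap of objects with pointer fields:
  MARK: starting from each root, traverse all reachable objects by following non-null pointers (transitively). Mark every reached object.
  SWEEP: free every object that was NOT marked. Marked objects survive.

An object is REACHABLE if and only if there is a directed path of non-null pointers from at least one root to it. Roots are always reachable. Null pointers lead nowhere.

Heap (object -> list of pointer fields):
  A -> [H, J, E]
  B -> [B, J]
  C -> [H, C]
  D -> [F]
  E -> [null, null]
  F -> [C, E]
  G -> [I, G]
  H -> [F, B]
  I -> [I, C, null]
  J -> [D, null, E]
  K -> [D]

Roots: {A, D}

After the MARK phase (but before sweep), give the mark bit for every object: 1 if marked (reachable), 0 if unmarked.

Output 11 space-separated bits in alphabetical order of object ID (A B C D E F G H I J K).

Roots: A D
Mark A: refs=H J E, marked=A
Mark D: refs=F, marked=A D
Mark H: refs=F B, marked=A D H
Mark J: refs=D null E, marked=A D H J
Mark E: refs=null null, marked=A D E H J
Mark F: refs=C E, marked=A D E F H J
Mark B: refs=B J, marked=A B D E F H J
Mark C: refs=H C, marked=A B C D E F H J
Unmarked (collected): G I K

Answer: 1 1 1 1 1 1 0 1 0 1 0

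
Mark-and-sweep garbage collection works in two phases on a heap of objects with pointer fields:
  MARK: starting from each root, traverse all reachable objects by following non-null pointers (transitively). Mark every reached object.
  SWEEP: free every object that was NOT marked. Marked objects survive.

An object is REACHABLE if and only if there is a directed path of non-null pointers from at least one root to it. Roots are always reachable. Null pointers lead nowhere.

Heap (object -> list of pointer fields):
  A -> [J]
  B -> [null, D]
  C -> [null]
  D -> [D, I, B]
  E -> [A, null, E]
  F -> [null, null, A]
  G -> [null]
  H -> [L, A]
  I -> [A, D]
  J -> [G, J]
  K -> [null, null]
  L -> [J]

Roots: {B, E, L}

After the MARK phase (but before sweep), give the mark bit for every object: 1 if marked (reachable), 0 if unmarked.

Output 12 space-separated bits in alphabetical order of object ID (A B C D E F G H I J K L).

Answer: 1 1 0 1 1 0 1 0 1 1 0 1

Derivation:
Roots: B E L
Mark B: refs=null D, marked=B
Mark E: refs=A null E, marked=B E
Mark L: refs=J, marked=B E L
Mark D: refs=D I B, marked=B D E L
Mark A: refs=J, marked=A B D E L
Mark J: refs=G J, marked=A B D E J L
Mark I: refs=A D, marked=A B D E I J L
Mark G: refs=null, marked=A B D E G I J L
Unmarked (collected): C F H K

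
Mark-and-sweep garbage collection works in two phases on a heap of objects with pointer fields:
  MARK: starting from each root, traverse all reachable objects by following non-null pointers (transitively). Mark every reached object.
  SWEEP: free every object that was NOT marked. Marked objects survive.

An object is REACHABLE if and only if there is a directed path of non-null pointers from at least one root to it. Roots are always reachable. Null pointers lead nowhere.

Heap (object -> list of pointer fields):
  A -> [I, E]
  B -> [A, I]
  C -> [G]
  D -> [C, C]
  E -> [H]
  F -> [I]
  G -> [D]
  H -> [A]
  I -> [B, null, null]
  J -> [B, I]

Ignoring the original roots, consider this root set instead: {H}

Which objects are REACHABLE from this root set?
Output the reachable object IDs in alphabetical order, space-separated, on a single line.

Answer: A B E H I

Derivation:
Roots: H
Mark H: refs=A, marked=H
Mark A: refs=I E, marked=A H
Mark I: refs=B null null, marked=A H I
Mark E: refs=H, marked=A E H I
Mark B: refs=A I, marked=A B E H I
Unmarked (collected): C D F G J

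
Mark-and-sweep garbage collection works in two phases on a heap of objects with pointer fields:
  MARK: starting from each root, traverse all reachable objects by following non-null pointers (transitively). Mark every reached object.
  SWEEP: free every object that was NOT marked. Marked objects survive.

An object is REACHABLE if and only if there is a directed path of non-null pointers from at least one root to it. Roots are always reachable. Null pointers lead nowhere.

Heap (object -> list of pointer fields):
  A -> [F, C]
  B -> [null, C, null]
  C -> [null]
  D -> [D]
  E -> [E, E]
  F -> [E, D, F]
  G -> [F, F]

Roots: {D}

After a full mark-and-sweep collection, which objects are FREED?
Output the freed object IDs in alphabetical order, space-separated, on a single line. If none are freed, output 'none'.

Answer: A B C E F G

Derivation:
Roots: D
Mark D: refs=D, marked=D
Unmarked (collected): A B C E F G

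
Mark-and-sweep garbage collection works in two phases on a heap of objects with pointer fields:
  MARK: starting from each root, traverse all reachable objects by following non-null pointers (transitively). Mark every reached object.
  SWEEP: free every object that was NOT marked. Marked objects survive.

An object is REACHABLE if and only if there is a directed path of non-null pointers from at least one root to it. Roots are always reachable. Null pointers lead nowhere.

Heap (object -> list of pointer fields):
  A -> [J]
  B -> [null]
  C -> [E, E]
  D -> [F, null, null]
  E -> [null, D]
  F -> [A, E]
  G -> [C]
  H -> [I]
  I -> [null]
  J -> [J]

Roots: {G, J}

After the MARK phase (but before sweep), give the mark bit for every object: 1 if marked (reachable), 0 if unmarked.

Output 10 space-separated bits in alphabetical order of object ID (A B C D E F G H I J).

Answer: 1 0 1 1 1 1 1 0 0 1

Derivation:
Roots: G J
Mark G: refs=C, marked=G
Mark J: refs=J, marked=G J
Mark C: refs=E E, marked=C G J
Mark E: refs=null D, marked=C E G J
Mark D: refs=F null null, marked=C D E G J
Mark F: refs=A E, marked=C D E F G J
Mark A: refs=J, marked=A C D E F G J
Unmarked (collected): B H I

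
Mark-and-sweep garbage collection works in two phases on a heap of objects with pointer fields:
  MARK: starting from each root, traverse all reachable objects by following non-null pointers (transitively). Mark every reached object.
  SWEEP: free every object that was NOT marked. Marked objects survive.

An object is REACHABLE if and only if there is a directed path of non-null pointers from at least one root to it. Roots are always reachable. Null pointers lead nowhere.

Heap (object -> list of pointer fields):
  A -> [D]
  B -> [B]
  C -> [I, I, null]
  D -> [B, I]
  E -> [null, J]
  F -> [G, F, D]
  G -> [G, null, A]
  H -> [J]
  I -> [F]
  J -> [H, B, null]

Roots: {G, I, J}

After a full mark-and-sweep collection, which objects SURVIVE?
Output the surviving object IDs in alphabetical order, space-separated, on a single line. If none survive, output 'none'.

Answer: A B D F G H I J

Derivation:
Roots: G I J
Mark G: refs=G null A, marked=G
Mark I: refs=F, marked=G I
Mark J: refs=H B null, marked=G I J
Mark A: refs=D, marked=A G I J
Mark F: refs=G F D, marked=A F G I J
Mark H: refs=J, marked=A F G H I J
Mark B: refs=B, marked=A B F G H I J
Mark D: refs=B I, marked=A B D F G H I J
Unmarked (collected): C E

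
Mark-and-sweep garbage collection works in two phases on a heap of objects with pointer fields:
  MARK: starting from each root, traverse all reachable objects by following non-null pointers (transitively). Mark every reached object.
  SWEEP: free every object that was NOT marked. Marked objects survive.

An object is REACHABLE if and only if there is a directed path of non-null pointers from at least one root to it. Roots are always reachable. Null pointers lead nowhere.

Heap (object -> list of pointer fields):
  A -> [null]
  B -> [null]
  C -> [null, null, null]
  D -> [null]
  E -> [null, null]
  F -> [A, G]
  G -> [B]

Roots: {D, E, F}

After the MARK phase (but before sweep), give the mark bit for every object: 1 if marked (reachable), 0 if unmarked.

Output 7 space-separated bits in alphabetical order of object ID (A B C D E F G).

Roots: D E F
Mark D: refs=null, marked=D
Mark E: refs=null null, marked=D E
Mark F: refs=A G, marked=D E F
Mark A: refs=null, marked=A D E F
Mark G: refs=B, marked=A D E F G
Mark B: refs=null, marked=A B D E F G
Unmarked (collected): C

Answer: 1 1 0 1 1 1 1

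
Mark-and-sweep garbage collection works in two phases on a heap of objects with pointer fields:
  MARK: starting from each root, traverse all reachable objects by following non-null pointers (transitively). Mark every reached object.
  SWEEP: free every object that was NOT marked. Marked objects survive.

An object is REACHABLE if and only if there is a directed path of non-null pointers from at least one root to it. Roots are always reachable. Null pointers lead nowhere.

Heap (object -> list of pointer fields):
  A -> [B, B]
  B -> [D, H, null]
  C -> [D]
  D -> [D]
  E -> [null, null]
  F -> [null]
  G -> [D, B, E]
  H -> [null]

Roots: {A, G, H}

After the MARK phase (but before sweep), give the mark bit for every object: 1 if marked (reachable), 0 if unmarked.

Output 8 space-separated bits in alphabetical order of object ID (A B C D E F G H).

Roots: A G H
Mark A: refs=B B, marked=A
Mark G: refs=D B E, marked=A G
Mark H: refs=null, marked=A G H
Mark B: refs=D H null, marked=A B G H
Mark D: refs=D, marked=A B D G H
Mark E: refs=null null, marked=A B D E G H
Unmarked (collected): C F

Answer: 1 1 0 1 1 0 1 1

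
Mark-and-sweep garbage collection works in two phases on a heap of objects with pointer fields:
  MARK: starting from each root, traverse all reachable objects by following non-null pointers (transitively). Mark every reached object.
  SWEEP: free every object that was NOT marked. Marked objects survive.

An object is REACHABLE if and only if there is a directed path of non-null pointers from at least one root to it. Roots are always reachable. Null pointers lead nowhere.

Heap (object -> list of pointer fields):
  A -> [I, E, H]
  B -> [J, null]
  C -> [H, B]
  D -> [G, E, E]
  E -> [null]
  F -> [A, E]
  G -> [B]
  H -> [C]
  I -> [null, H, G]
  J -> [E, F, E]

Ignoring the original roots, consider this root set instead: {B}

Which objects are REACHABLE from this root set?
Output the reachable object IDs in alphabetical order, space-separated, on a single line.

Answer: A B C E F G H I J

Derivation:
Roots: B
Mark B: refs=J null, marked=B
Mark J: refs=E F E, marked=B J
Mark E: refs=null, marked=B E J
Mark F: refs=A E, marked=B E F J
Mark A: refs=I E H, marked=A B E F J
Mark I: refs=null H G, marked=A B E F I J
Mark H: refs=C, marked=A B E F H I J
Mark G: refs=B, marked=A B E F G H I J
Mark C: refs=H B, marked=A B C E F G H I J
Unmarked (collected): D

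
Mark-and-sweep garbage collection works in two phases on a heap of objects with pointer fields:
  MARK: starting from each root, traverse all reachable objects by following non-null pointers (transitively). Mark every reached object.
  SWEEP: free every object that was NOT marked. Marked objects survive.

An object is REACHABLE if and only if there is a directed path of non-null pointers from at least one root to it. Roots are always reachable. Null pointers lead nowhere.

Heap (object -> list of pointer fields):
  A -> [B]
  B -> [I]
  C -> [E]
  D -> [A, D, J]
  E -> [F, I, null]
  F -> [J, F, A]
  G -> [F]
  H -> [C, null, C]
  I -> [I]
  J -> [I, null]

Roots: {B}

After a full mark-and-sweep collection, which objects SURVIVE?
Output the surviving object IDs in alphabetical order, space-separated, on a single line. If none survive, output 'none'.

Roots: B
Mark B: refs=I, marked=B
Mark I: refs=I, marked=B I
Unmarked (collected): A C D E F G H J

Answer: B I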